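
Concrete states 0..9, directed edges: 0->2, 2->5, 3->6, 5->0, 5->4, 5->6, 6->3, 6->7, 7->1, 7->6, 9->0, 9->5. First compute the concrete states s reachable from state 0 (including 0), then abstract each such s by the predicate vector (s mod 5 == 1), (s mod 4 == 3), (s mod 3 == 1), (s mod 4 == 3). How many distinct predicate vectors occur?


BFS from 0:
Concrete reachable: {0, 1, 2, 3, 4, 5, 6, 7}
Abstract via predicates (s mod 5 == 1), (s mod 4 == 3), (s mod 3 == 1), (s mod 4 == 3):
  (0,0,0,0) <- {0, 2, 5}
  (0,0,1,0) <- {4}
  (0,1,0,1) <- {3}
  (0,1,1,1) <- {7}
  (1,0,0,0) <- {6}
  (1,0,1,0) <- {1}
Distinct abstract states = 6

6


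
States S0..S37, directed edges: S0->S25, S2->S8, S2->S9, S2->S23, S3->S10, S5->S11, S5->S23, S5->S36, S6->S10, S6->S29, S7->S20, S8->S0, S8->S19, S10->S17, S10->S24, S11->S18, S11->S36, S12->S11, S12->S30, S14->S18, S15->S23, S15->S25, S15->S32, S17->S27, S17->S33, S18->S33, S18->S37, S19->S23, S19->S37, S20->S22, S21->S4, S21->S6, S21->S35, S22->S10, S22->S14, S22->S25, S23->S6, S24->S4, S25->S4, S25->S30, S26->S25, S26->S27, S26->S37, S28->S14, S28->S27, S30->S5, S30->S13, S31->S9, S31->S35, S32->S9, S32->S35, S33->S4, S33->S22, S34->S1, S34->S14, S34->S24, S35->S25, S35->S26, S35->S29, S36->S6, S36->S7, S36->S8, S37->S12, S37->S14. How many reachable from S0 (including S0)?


BFS from S0:
  layer 0: {S0}
  layer 1: {S25}
  layer 2: {S4, S30}
  layer 3: {S5, S13}
  layer 4: {S11, S23, S36}
  layer 5: {S6, S7, S8, S18}
  layer 6: {S10, S19, S20, S29, S33, S37}
  layer 7: {S12, S14, S17, S22, S24}
  layer 8: {S27}
Reachable set: {S0, S4, S5, S6, S7, S8, S10, S11, S12, S13, S14, S17, S18, S19, S20, S22, S23, S24, S25, S27, S29, S30, S33, S36, S37}
Count = 25

25


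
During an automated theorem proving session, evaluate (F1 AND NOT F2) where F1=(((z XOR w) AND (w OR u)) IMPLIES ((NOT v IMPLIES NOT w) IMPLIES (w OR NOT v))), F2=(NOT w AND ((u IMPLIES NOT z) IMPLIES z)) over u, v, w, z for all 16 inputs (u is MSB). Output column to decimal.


F1 = (((z XOR w) AND (w OR u)) IMPLIES ((NOT v IMPLIES NOT w) IMPLIES (w OR NOT v)))
F2 = (NOT w AND ((u IMPLIES NOT z) IMPLIES z))
Counterexample to F1=>F2 is where F1=1 and F2=0.
Evaluate each row (bits = u,v,w,z, MSB first):
  row 0 [0000]: F1=1 F2=0 -> F1&~F2 -> 1
  row 1 [0001]: F1=1 F2=1 -> F1&~F2 -> 0
  row 2 [0010]: F1=1 F2=0 -> F1&~F2 -> 1
  row 3 [0011]: F1=1 F2=0 -> F1&~F2 -> 1
  row 4 [0100]: F1=1 F2=0 -> F1&~F2 -> 1
  row 5 [0101]: F1=1 F2=1 -> F1&~F2 -> 0
  row 6 [0110]: F1=1 F2=0 -> F1&~F2 -> 1
  row 7 [0111]: F1=1 F2=0 -> F1&~F2 -> 1
  row 8 [1000]: F1=1 F2=0 -> F1&~F2 -> 1
  row 9 [1001]: F1=1 F2=1 -> F1&~F2 -> 0
  row 10 [1010]: F1=1 F2=0 -> F1&~F2 -> 1
  row 11 [1011]: F1=1 F2=0 -> F1&~F2 -> 1
  row 12 [1100]: F1=1 F2=0 -> F1&~F2 -> 1
  row 13 [1101]: F1=0 F2=1 -> F1&~F2 -> 0
  row 14 [1110]: F1=1 F2=0 -> F1&~F2 -> 1
  row 15 [1111]: F1=1 F2=0 -> F1&~F2 -> 1
Full result column, 4 rows per line (u,v fixed per line; w,z runs 00..11 left to right):
  rows 0-3 [u,v=00]: 1011  = hex B
  rows 4-7 [u,v=01]: 1011  = hex B
  rows 8-11 [u,v=10]: 1011  = hex B
  rows 12-15 [u,v=11]: 1011  = hex B
Counterexample vector (row 0 .. row 15) = 1011101110111011
Output column grouped in 4s = 1011 1011 1011 1011 = 0xBBBB
Convert to decimal digit by digit (value = value*16 + digit):
  B -> 11
  11*16 + 11 (B) = 187
  187*16 + 11 (B) = 3003
  3003*16 + 11 (B) = 48059
Decimal = 48059

48059


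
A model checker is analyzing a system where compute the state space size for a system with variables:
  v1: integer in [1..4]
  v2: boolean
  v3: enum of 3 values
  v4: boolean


State space = product of domain sizes of all variables.
Domain sizes:
  v1 (integer in [1..4]): 4
  v2 (boolean): 2
  v3 (enum of 3 values): 3
  v4 (boolean): 2
Product = 4 * 2 * 3 * 2 = 48

48


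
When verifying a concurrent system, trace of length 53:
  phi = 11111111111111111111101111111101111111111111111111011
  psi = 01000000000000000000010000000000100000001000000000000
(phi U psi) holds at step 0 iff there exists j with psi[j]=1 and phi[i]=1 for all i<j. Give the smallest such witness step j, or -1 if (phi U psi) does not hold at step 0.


(phi U psi) at 0: need smallest j with psi[j]=1 and phi[i]=1 for all i in [0,j).
Scan from step 0:
  step 0: phi=1, psi=0 -> continue
  step 1: psi=1 and phi held for [0,1) -> witness found
Witness step = 1

1


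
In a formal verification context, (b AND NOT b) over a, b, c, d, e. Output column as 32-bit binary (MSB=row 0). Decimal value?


Formula: (b AND NOT b) over a, b, c, d, e (32 rows)
Evaluate each row (bits = a,b,c,d,e, MSB first):
  row 0 [00000]: (0 AND NOT 0) -> 0
  row 1 [00001]: (0 AND NOT 0) -> 0
  row 2 [00010]: (0 AND NOT 0) -> 0
  row 3 [00011]: (0 AND NOT 0) -> 0
  row 4 [00100]: (0 AND NOT 0) -> 0
  row 5 [00101]: (0 AND NOT 0) -> 0
  row 6 [00110]: (0 AND NOT 0) -> 0
  row 7 [00111]: (0 AND NOT 0) -> 0
  row 8 [01000]: (1 AND NOT 1) -> 0
  row 9 [01001]: (1 AND NOT 1) -> 0
  row 10 [01010]: (1 AND NOT 1) -> 0
  row 11 [01011]: (1 AND NOT 1) -> 0
  row 12 [01100]: (1 AND NOT 1) -> 0
  row 13 [01101]: (1 AND NOT 1) -> 0
  row 14 [01110]: (1 AND NOT 1) -> 0
  row 15 [01111]: (1 AND NOT 1) -> 0
  row 16 [10000]: (0 AND NOT 0) -> 0
  row 17 [10001]: (0 AND NOT 0) -> 0
  row 18 [10010]: (0 AND NOT 0) -> 0
  row 19 [10011]: (0 AND NOT 0) -> 0
  row 20 [10100]: (0 AND NOT 0) -> 0
  row 21 [10101]: (0 AND NOT 0) -> 0
  row 22 [10110]: (0 AND NOT 0) -> 0
  row 23 [10111]: (0 AND NOT 0) -> 0
  row 24 [11000]: (1 AND NOT 1) -> 0
  row 25 [11001]: (1 AND NOT 1) -> 0
  row 26 [11010]: (1 AND NOT 1) -> 0
  row 27 [11011]: (1 AND NOT 1) -> 0
  row 28 [11100]: (1 AND NOT 1) -> 0
  row 29 [11101]: (1 AND NOT 1) -> 0
  row 30 [11110]: (1 AND NOT 1) -> 0
  row 31 [11111]: (1 AND NOT 1) -> 0
Full result column, 4 rows per line (a,b,c fixed per line; d,e runs 00..11 left to right):
  rows 0-3 [a,b,c=000]: 0000  = hex 0
  rows 4-7 [a,b,c=001]: 0000  = hex 0
  rows 8-11 [a,b,c=010]: 0000  = hex 0
  rows 12-15 [a,b,c=011]: 0000  = hex 0
  rows 16-19 [a,b,c=100]: 0000  = hex 0
  rows 20-23 [a,b,c=101]: 0000  = hex 0
  rows 24-27 [a,b,c=110]: 0000  = hex 0
  rows 28-31 [a,b,c=111]: 0000  = hex 0
Output column (row 0 .. row 31) = 00000000000000000000000000000000
Output column grouped in 4s = 0000 0000 0000 0000 0000 0000 0000 0000 = 0x00000000
Convert to decimal digit by digit (value = value*16 + digit):
  0 -> 0
  0*16 + 0 = 0
  0*16 + 0 = 0
  0*16 + 0 = 0
  0*16 + 0 = 0
  0*16 + 0 = 0
  0*16 + 0 = 0
  0*16 + 0 = 0
Decimal = 0

0


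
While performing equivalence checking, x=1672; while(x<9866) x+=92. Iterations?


Step 1: x goes from 1672 toward 9866 by 92; the body runs while x<9866, so iterations = ceil((bound-start)/step)
Step 2: Distance=8194
Step 3: ceil(8194/92)=90

90


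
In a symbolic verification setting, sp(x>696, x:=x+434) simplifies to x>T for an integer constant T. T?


Formula: sp(P, x:=E) = exists old_x. (x = E[old_x/x]) AND P[old_x/x] (old_x is the value of x before the assignment; eliminate old_x by solving x = E[old_x/x] for old_x)
Step 1: Precondition P: x>696, i.e. old_x > 696
Step 2: Assignment gives x = old_x + 434, so old_x = x - 434
Step 3: Substitute into P: x - 434 > 696
Step 4: Simplify: x > 696+434 = 1130

1130


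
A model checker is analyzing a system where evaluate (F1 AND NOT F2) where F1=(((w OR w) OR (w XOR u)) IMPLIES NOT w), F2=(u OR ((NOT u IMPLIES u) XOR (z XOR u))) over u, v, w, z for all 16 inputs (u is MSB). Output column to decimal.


F1 = (((w OR w) OR (w XOR u)) IMPLIES NOT w)
F2 = (u OR ((NOT u IMPLIES u) XOR (z XOR u)))
Counterexample to F1=>F2 is where F1=1 and F2=0.
Evaluate each row (bits = u,v,w,z, MSB first):
  row 0 [0000]: F1=1 F2=0 -> F1&~F2 -> 1
  row 1 [0001]: F1=1 F2=1 -> F1&~F2 -> 0
  row 2 [0010]: F1=0 F2=0 -> F1&~F2 -> 0
  row 3 [0011]: F1=0 F2=1 -> F1&~F2 -> 0
  row 4 [0100]: F1=1 F2=0 -> F1&~F2 -> 1
  row 5 [0101]: F1=1 F2=1 -> F1&~F2 -> 0
  row 6 [0110]: F1=0 F2=0 -> F1&~F2 -> 0
  row 7 [0111]: F1=0 F2=1 -> F1&~F2 -> 0
  row 8 [1000]: F1=1 F2=1 -> F1&~F2 -> 0
  row 9 [1001]: F1=1 F2=1 -> F1&~F2 -> 0
  row 10 [1010]: F1=0 F2=1 -> F1&~F2 -> 0
  row 11 [1011]: F1=0 F2=1 -> F1&~F2 -> 0
  row 12 [1100]: F1=1 F2=1 -> F1&~F2 -> 0
  row 13 [1101]: F1=1 F2=1 -> F1&~F2 -> 0
  row 14 [1110]: F1=0 F2=1 -> F1&~F2 -> 0
  row 15 [1111]: F1=0 F2=1 -> F1&~F2 -> 0
Full result column, 4 rows per line (u,v fixed per line; w,z runs 00..11 left to right):
  rows 0-3 [u,v=00]: 1000  = hex 8
  rows 4-7 [u,v=01]: 1000  = hex 8
  rows 8-11 [u,v=10]: 0000  = hex 0
  rows 12-15 [u,v=11]: 0000  = hex 0
Counterexample vector (row 0 .. row 15) = 1000100000000000
Output column grouped in 4s = 1000 1000 0000 0000 = 0x8800
Convert to decimal digit by digit (value = value*16 + digit):
  8 -> 8
  8*16 + 8 = 136
  136*16 + 0 = 2176
  2176*16 + 0 = 34816
Decimal = 34816

34816


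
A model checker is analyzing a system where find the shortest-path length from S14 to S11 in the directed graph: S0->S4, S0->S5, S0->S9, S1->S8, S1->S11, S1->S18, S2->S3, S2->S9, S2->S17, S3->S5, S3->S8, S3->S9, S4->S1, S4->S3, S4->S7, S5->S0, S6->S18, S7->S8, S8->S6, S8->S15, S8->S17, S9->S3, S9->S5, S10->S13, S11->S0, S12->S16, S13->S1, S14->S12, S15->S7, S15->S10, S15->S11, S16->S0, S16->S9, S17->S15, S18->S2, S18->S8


BFS layer-by-layer from S14:
  dist 0: {S14}
  dist 1: {S12}
  dist 2: {S16}
  dist 3: {S0, S9}
  dist 4: {S3, S4, S5}
  dist 5: {S1, S7, S8}
  dist 6: {S6, S11, S15, S17, S18}
  -> S11 reached at distance 6
Shortest path length = 6

6


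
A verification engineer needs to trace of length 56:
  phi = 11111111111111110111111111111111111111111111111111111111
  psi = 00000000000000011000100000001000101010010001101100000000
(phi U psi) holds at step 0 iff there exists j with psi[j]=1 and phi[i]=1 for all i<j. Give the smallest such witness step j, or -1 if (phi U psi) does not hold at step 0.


(phi U psi) at 0: need smallest j with psi[j]=1 and phi[i]=1 for all i in [0,j).
Scan from step 0:
  step 0: phi=1, psi=0 -> continue
  step 1: phi=1, psi=0 -> continue
  step 2: phi=1, psi=0 -> continue
  step 3: phi=1, psi=0 -> continue
  step 15: psi=1 and phi held for [0,15) -> witness found
Witness step = 15

15


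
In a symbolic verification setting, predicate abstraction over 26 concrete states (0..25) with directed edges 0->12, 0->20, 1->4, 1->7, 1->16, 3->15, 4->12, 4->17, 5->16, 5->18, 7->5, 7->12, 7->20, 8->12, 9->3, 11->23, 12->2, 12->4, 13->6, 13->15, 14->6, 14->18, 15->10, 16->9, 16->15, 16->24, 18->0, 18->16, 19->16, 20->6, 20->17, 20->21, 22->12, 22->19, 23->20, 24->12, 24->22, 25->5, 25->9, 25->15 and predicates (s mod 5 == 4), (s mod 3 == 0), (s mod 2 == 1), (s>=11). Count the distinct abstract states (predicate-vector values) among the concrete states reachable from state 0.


BFS from 0:
Concrete reachable: {0, 2, 4, 6, 12, 17, 20, 21}
Abstract via predicates (s mod 5 == 4), (s mod 3 == 0), (s mod 2 == 1), (s>=11):
  (0,0,0,0) <- {2}
  (0,0,0,1) <- {20}
  (0,0,1,1) <- {17}
  (0,1,0,0) <- {0, 6}
  (0,1,0,1) <- {12}
  (0,1,1,1) <- {21}
  (1,0,0,0) <- {4}
Distinct abstract states = 7

7


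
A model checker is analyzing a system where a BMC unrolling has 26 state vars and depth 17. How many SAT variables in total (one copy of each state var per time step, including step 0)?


BMC unrolls to depth k, creating one copy of each state var for steps 0..k.
Step count = 17 + 1 = 18 (steps 0 through 17)
Vars per step = 26
Total = 26 * 18 = 468

468


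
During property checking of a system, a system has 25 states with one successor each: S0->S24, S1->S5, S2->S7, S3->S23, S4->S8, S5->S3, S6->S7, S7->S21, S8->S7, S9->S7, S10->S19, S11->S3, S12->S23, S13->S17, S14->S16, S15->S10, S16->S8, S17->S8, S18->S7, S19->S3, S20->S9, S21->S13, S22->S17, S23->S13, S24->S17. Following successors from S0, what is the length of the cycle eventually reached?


Trace from S0 until a state repeats:
  S0 -> S24 -> S17 -> S8 -> S7 -> S21 -> S13 -> S17
S17 first seen at step 2, revisited at step 7.
Cycle length = 7 - 2 = 5

5


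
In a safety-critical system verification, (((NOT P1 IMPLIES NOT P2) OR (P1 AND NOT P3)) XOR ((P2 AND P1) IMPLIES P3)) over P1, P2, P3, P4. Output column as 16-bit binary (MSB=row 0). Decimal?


Formula: (((NOT P1 IMPLIES NOT P2) OR (P1 AND NOT P3)) XOR ((P2 AND P1) IMPLIES P3)) over P1, P2, P3, P4 (16 rows)
Evaluate each row (bits = P1,P2,P3,P4, MSB first):
  row 0 [0000]: (((NOT 0 IMPLIES NOT 0) OR (0 AND NOT 0)) XOR ((0 AND 0) IMPLIES 0)) -> 0
  row 1 [0001]: (((NOT 0 IMPLIES NOT 0) OR (0 AND NOT 0)) XOR ((0 AND 0) IMPLIES 0)) -> 0
  row 2 [0010]: (((NOT 0 IMPLIES NOT 0) OR (0 AND NOT 1)) XOR ((0 AND 0) IMPLIES 1)) -> 0
  row 3 [0011]: (((NOT 0 IMPLIES NOT 0) OR (0 AND NOT 1)) XOR ((0 AND 0) IMPLIES 1)) -> 0
  row 4 [0100]: (((NOT 0 IMPLIES NOT 1) OR (0 AND NOT 0)) XOR ((1 AND 0) IMPLIES 0)) -> 1
  row 5 [0101]: (((NOT 0 IMPLIES NOT 1) OR (0 AND NOT 0)) XOR ((1 AND 0) IMPLIES 0)) -> 1
  row 6 [0110]: (((NOT 0 IMPLIES NOT 1) OR (0 AND NOT 1)) XOR ((1 AND 0) IMPLIES 1)) -> 1
  row 7 [0111]: (((NOT 0 IMPLIES NOT 1) OR (0 AND NOT 1)) XOR ((1 AND 0) IMPLIES 1)) -> 1
  row 8 [1000]: (((NOT 1 IMPLIES NOT 0) OR (1 AND NOT 0)) XOR ((0 AND 1) IMPLIES 0)) -> 0
  row 9 [1001]: (((NOT 1 IMPLIES NOT 0) OR (1 AND NOT 0)) XOR ((0 AND 1) IMPLIES 0)) -> 0
  row 10 [1010]: (((NOT 1 IMPLIES NOT 0) OR (1 AND NOT 1)) XOR ((0 AND 1) IMPLIES 1)) -> 0
  row 11 [1011]: (((NOT 1 IMPLIES NOT 0) OR (1 AND NOT 1)) XOR ((0 AND 1) IMPLIES 1)) -> 0
  row 12 [1100]: (((NOT 1 IMPLIES NOT 1) OR (1 AND NOT 0)) XOR ((1 AND 1) IMPLIES 0)) -> 1
  row 13 [1101]: (((NOT 1 IMPLIES NOT 1) OR (1 AND NOT 0)) XOR ((1 AND 1) IMPLIES 0)) -> 1
  row 14 [1110]: (((NOT 1 IMPLIES NOT 1) OR (1 AND NOT 1)) XOR ((1 AND 1) IMPLIES 1)) -> 0
  row 15 [1111]: (((NOT 1 IMPLIES NOT 1) OR (1 AND NOT 1)) XOR ((1 AND 1) IMPLIES 1)) -> 0
Full result column, 4 rows per line (P1,P2 fixed per line; P3,P4 runs 00..11 left to right):
  rows 0-3 [P1,P2=00]: 0000  = hex 0
  rows 4-7 [P1,P2=01]: 1111  = hex F
  rows 8-11 [P1,P2=10]: 0000  = hex 0
  rows 12-15 [P1,P2=11]: 1100  = hex C
Output column (row 0 .. row 15) = 0000111100001100
Output column grouped in 4s = 0000 1111 0000 1100 = 0x0F0C
Convert to decimal digit by digit (value = value*16 + digit):
  0 -> 0
  0*16 + 15 (F) = 15
  15*16 + 0 = 240
  240*16 + 12 (C) = 3852
Decimal = 3852

3852


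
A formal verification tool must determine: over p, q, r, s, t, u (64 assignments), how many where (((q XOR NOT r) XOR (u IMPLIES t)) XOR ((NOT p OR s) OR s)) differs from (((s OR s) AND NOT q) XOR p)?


F1 = (((q XOR NOT r) XOR (u IMPLIES t)) XOR ((NOT p OR s) OR s))
F2 = (((s OR s) AND NOT q) XOR p)
Evaluate both on each of 64 rows (bits = p,q,r,s,t,u):
  row 0 [000000]: F1=1 F2=0 (differ) -> 1
  row 1 [000001]: F1=0 F2=0 -> 0
  row 2 [000010]: F1=1 F2=0 (differ) -> 1
  row 3 [000011]: F1=1 F2=0 (differ) -> 1
  row 4 [000100]: F1=1 F2=1 -> 0
  (every remaining row is evaluated the same way; all 64 results are listed next)
Full result column, 8 rows per line (p,q,r fixed per line; s,t,u runs 000..111 left to right):
  rows 0-7 [p,q,r=000]: 10110100  (ones: 4)
  rows 8-15 [p,q,r=001]: 01001011  (ones: 4)
  rows 16-23 [p,q,r=010]: 01000100  (ones: 2)
  rows 24-31 [p,q,r=011]: 10111011  (ones: 6)
  rows 32-39 [p,q,r=100]: 10111011  (ones: 6)
  rows 40-47 [p,q,r=101]: 01000100  (ones: 2)
  rows 48-55 [p,q,r=110]: 01001011  (ones: 4)
  rows 56-63 [p,q,r=111]: 10110100  (ones: 4)
Disagreements = 4+4+2+6+6+2+4+4 = 32

32


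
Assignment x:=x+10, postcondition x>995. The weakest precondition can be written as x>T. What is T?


Formula: wp(x:=E, P) = P[E/x] (substitute E for x in postcondition)
Step 1: Postcondition: x>995
Step 2: Substitute x+10 for x: x+10>995
Step 3: Solve for x: x > 995-10 = 985

985


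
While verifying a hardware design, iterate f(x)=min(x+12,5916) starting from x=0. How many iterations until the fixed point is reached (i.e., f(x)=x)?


Step 1: x=0, cap=5916, increment=12
Step 2: x grows by 12 each step until capped at 5916; fixed point is x=5916
Step 3: iterations = ceil(5916/12) = 493

493


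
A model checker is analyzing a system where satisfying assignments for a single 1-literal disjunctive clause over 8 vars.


Step 1: Total=2^8=256
Step 2: Unsat when all 1 false: 2^7=128
Step 3: Sat=256-128=128

128


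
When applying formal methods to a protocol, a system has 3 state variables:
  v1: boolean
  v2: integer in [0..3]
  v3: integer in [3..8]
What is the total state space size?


State space = product of domain sizes of all variables.
Domain sizes:
  v1 (boolean): 2
  v2 (integer in [0..3]): 4
  v3 (integer in [3..8]): 6
Product = 2 * 4 * 6 = 48

48


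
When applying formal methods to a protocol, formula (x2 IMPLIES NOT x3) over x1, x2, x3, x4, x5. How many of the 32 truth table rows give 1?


Formula: (x2 IMPLIES NOT x3) over 5 vars (32 rows)
Evaluate each row (x1, x2, x3, x4, x5 as bits, MSB first):
  row 0 [00000]: (0 IMPLIES NOT 0) -> 1
  row 1 [00001]: (0 IMPLIES NOT 0) -> 1
  row 2 [00010]: (0 IMPLIES NOT 0) -> 1
  row 3 [00011]: (0 IMPLIES NOT 0) -> 1
  row 4 [00100]: (0 IMPLIES NOT 1) -> 1
  row 5 [00101]: (0 IMPLIES NOT 1) -> 1
  row 6 [00110]: (0 IMPLIES NOT 1) -> 1
  row 7 [00111]: (0 IMPLIES NOT 1) -> 1
  row 8 [01000]: (1 IMPLIES NOT 0) -> 1
  row 9 [01001]: (1 IMPLIES NOT 0) -> 1
  row 10 [01010]: (1 IMPLIES NOT 0) -> 1
  row 11 [01011]: (1 IMPLIES NOT 0) -> 1
  row 12 [01100]: (1 IMPLIES NOT 1) -> 0
  row 13 [01101]: (1 IMPLIES NOT 1) -> 0
  row 14 [01110]: (1 IMPLIES NOT 1) -> 0
  row 15 [01111]: (1 IMPLIES NOT 1) -> 0
  row 16 [10000]: (0 IMPLIES NOT 0) -> 1
  row 17 [10001]: (0 IMPLIES NOT 0) -> 1
  row 18 [10010]: (0 IMPLIES NOT 0) -> 1
  row 19 [10011]: (0 IMPLIES NOT 0) -> 1
  row 20 [10100]: (0 IMPLIES NOT 1) -> 1
  row 21 [10101]: (0 IMPLIES NOT 1) -> 1
  row 22 [10110]: (0 IMPLIES NOT 1) -> 1
  row 23 [10111]: (0 IMPLIES NOT 1) -> 1
  row 24 [11000]: (1 IMPLIES NOT 0) -> 1
  row 25 [11001]: (1 IMPLIES NOT 0) -> 1
  row 26 [11010]: (1 IMPLIES NOT 0) -> 1
  row 27 [11011]: (1 IMPLIES NOT 0) -> 1
  row 28 [11100]: (1 IMPLIES NOT 1) -> 0
  row 29 [11101]: (1 IMPLIES NOT 1) -> 0
  row 30 [11110]: (1 IMPLIES NOT 1) -> 0
  row 31 [11111]: (1 IMPLIES NOT 1) -> 0
Full result column, 8 rows per line (x1,x2 fixed per line; x3,x4,x5 runs 000..111 left to right):
  rows 0-7 [x1,x2=00]: 11111111  (ones: 8)
  rows 8-15 [x1,x2=01]: 11110000  (ones: 4)
  rows 16-23 [x1,x2=10]: 11111111  (ones: 8)
  rows 24-31 [x1,x2=11]: 11110000  (ones: 4)
Count of 1-rows = 8+4+8+4 = 24

24


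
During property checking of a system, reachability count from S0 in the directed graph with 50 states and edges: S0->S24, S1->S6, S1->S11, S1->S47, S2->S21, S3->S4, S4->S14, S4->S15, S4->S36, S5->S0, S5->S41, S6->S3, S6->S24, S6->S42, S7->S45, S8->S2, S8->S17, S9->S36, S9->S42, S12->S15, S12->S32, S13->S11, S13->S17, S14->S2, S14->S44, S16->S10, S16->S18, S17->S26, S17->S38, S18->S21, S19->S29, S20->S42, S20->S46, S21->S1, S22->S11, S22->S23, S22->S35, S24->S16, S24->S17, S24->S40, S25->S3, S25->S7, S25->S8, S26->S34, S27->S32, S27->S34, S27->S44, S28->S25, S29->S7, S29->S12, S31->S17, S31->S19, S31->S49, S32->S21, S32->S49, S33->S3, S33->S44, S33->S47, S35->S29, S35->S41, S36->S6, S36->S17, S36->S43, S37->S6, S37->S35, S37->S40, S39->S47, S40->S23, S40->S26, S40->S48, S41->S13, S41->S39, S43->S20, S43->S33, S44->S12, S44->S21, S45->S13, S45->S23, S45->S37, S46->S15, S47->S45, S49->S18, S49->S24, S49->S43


BFS from S0:
  layer 0: {S0}
  layer 1: {S24}
  layer 2: {S16, S17, S40}
  layer 3: {S10, S18, S23, S26, S38, S48}
  layer 4: {S21, S34}
  layer 5: {S1}
  layer 6: {S6, S11, S47}
  layer 7: {S3, S42, S45}
  layer 8: {S4, S13, S37}
  layer 9: {S14, S15, S35, S36}
  layer 10: {S2, S29, S41, S43, S44}
  layer 11: {S7, S12, S20, S33, S39}
  layer 12: {S32, S46}
  layer 13: {S49}
Reachable set: {S0, S1, S2, S3, S4, S6, S7, S10, S11, S12, S13, S14, S15, S16, S17, S18, S20, S21, S23, S24, S26, S29, S32, S33, S34, S35, S36, S37, S38, S39, S40, S41, S42, S43, S44, S45, S46, S47, S48, S49}
Count = 40

40


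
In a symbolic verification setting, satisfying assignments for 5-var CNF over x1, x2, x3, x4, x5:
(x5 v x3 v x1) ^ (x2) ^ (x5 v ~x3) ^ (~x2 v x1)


CNF with 4 clauses over 5 vars (32 assignments).
An assignment satisfies CNF iff every clause has >=1 true literal.
Check each row (bits = x1,x2,x3,x4,x5; clause T/F shown):
  row 0 [00000]: clauses=FFTT -> 0
  row 1 [00001]: clauses=TFTT -> 0
  row 2 [00010]: clauses=FFTT -> 0
  row 3 [00011]: clauses=TFTT -> 0
  row 4 [00100]: clauses=TFFT -> 0
  row 5 [00101]: clauses=TFTT -> 0
  row 6 [00110]: clauses=TFFT -> 0
  row 7 [00111]: clauses=TFTT -> 0
  row 8 [01000]: clauses=FTTF -> 0
  row 9 [01001]: clauses=TTTF -> 0
  row 10 [01010]: clauses=FTTF -> 0
  row 11 [01011]: clauses=TTTF -> 0
  row 12 [01100]: clauses=TTFF -> 0
  row 13 [01101]: clauses=TTTF -> 0
  row 14 [01110]: clauses=TTFF -> 0
  row 15 [01111]: clauses=TTTF -> 0
  row 16 [10000]: clauses=TFTT -> 0
  row 17 [10001]: clauses=TFTT -> 0
  row 18 [10010]: clauses=TFTT -> 0
  row 19 [10011]: clauses=TFTT -> 0
  row 20 [10100]: clauses=TFFT -> 0
  row 21 [10101]: clauses=TFTT -> 0
  row 22 [10110]: clauses=TFFT -> 0
  row 23 [10111]: clauses=TFTT -> 0
  row 24 [11000]: clauses=TTTT -> 1
  row 25 [11001]: clauses=TTTT -> 1
  row 26 [11010]: clauses=TTTT -> 1
  row 27 [11011]: clauses=TTTT -> 1
  row 28 [11100]: clauses=TTFT -> 0
  row 29 [11101]: clauses=TTTT -> 1
  row 30 [11110]: clauses=TTFT -> 0
  row 31 [11111]: clauses=TTTT -> 1
Full result column, 8 rows per line (x1,x2 fixed per line; x3,x4,x5 runs 000..111 left to right):
  rows 0-7 [x1,x2=00]: 00000000  (ones: 0)
  rows 8-15 [x1,x2=01]: 00000000  (ones: 0)
  rows 16-23 [x1,x2=10]: 00000000  (ones: 0)
  rows 24-31 [x1,x2=11]: 11110101  (ones: 6)
Satisfying assignments = 0+0+0+6 = 6

6


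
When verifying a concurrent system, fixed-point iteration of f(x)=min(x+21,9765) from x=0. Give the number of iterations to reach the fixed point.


Step 1: x=0, cap=9765, increment=21
Step 2: x grows by 21 each step until capped at 9765; fixed point is x=9765
Step 3: iterations = ceil(9765/21) = 465

465


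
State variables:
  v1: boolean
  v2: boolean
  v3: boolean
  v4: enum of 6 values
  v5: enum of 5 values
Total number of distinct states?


State space = product of domain sizes of all variables.
Domain sizes:
  v1 (boolean): 2
  v2 (boolean): 2
  v3 (boolean): 2
  v4 (enum of 6 values): 6
  v5 (enum of 5 values): 5
Product = 2 * 2 * 2 * 6 * 5 = 240

240


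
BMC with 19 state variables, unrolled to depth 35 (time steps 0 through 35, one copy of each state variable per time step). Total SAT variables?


BMC unrolls to depth k, creating one copy of each state var for steps 0..k.
Step count = 35 + 1 = 36 (steps 0 through 35)
Vars per step = 19
Total = 19 * 36 = 684

684


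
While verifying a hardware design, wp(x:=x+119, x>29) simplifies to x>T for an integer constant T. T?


Formula: wp(x:=E, P) = P[E/x] (substitute E for x in postcondition)
Step 1: Postcondition: x>29
Step 2: Substitute x+119 for x: x+119>29
Step 3: Solve for x: x > 29-119 = -90

-90


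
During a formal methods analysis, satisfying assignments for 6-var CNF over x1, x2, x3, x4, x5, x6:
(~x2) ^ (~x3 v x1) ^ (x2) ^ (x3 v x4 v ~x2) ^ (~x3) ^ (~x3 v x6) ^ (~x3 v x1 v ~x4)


CNF with 7 clauses over 6 vars (64 assignments).
An assignment satisfies CNF iff every clause has >=1 true literal.
Check each row (bits = x1,x2,x3,x4,x5,x6; clause T/F shown):
  row 0 [000000]: clauses=TTFTTTT -> 0
  row 1 [000001]: clauses=TTFTTTT -> 0
  row 2 [000010]: clauses=TTFTTTT -> 0
  row 3 [000011]: clauses=TTFTTTT -> 0
  row 4 [000100]: clauses=TTFTTTT -> 0
  (every remaining row is evaluated the same way; all 64 results are listed next)
Full result column, 8 rows per line (x1,x2,x3 fixed per line; x4,x5,x6 runs 000..111 left to right):
  rows 0-7 [x1,x2,x3=000]: 00000000  (ones: 0)
  rows 8-15 [x1,x2,x3=001]: 00000000  (ones: 0)
  rows 16-23 [x1,x2,x3=010]: 00000000  (ones: 0)
  rows 24-31 [x1,x2,x3=011]: 00000000  (ones: 0)
  rows 32-39 [x1,x2,x3=100]: 00000000  (ones: 0)
  rows 40-47 [x1,x2,x3=101]: 00000000  (ones: 0)
  rows 48-55 [x1,x2,x3=110]: 00000000  (ones: 0)
  rows 56-63 [x1,x2,x3=111]: 00000000  (ones: 0)
Satisfying assignments = 0+0+0+0+0+0+0+0 = 0

0


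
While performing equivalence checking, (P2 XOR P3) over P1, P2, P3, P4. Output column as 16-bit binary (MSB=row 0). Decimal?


Formula: (P2 XOR P3) over P1, P2, P3, P4 (16 rows)
Evaluate each row (bits = P1,P2,P3,P4, MSB first):
  row 0 [0000]: (0 XOR 0) -> 0
  row 1 [0001]: (0 XOR 0) -> 0
  row 2 [0010]: (0 XOR 1) -> 1
  row 3 [0011]: (0 XOR 1) -> 1
  row 4 [0100]: (1 XOR 0) -> 1
  row 5 [0101]: (1 XOR 0) -> 1
  row 6 [0110]: (1 XOR 1) -> 0
  row 7 [0111]: (1 XOR 1) -> 0
  row 8 [1000]: (0 XOR 0) -> 0
  row 9 [1001]: (0 XOR 0) -> 0
  row 10 [1010]: (0 XOR 1) -> 1
  row 11 [1011]: (0 XOR 1) -> 1
  row 12 [1100]: (1 XOR 0) -> 1
  row 13 [1101]: (1 XOR 0) -> 1
  row 14 [1110]: (1 XOR 1) -> 0
  row 15 [1111]: (1 XOR 1) -> 0
Full result column, 4 rows per line (P1,P2 fixed per line; P3,P4 runs 00..11 left to right):
  rows 0-3 [P1,P2=00]: 0011  = hex 3
  rows 4-7 [P1,P2=01]: 1100  = hex C
  rows 8-11 [P1,P2=10]: 0011  = hex 3
  rows 12-15 [P1,P2=11]: 1100  = hex C
Output column (row 0 .. row 15) = 0011110000111100
Output column grouped in 4s = 0011 1100 0011 1100 = 0x3C3C
Convert to decimal digit by digit (value = value*16 + digit):
  3 -> 3
  3*16 + 12 (C) = 60
  60*16 + 3 = 963
  963*16 + 12 (C) = 15420
Decimal = 15420

15420


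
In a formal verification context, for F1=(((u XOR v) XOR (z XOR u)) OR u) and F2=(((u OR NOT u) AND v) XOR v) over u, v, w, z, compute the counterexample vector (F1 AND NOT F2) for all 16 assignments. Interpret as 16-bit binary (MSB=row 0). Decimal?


F1 = (((u XOR v) XOR (z XOR u)) OR u)
F2 = (((u OR NOT u) AND v) XOR v)
Counterexample to F1=>F2 is where F1=1 and F2=0.
Evaluate each row (bits = u,v,w,z, MSB first):
  row 0 [0000]: F1=0 F2=0 -> F1&~F2 -> 0
  row 1 [0001]: F1=1 F2=0 -> F1&~F2 -> 1
  row 2 [0010]: F1=0 F2=0 -> F1&~F2 -> 0
  row 3 [0011]: F1=1 F2=0 -> F1&~F2 -> 1
  row 4 [0100]: F1=1 F2=0 -> F1&~F2 -> 1
  row 5 [0101]: F1=0 F2=0 -> F1&~F2 -> 0
  row 6 [0110]: F1=1 F2=0 -> F1&~F2 -> 1
  row 7 [0111]: F1=0 F2=0 -> F1&~F2 -> 0
  row 8 [1000]: F1=1 F2=0 -> F1&~F2 -> 1
  row 9 [1001]: F1=1 F2=0 -> F1&~F2 -> 1
  row 10 [1010]: F1=1 F2=0 -> F1&~F2 -> 1
  row 11 [1011]: F1=1 F2=0 -> F1&~F2 -> 1
  row 12 [1100]: F1=1 F2=0 -> F1&~F2 -> 1
  row 13 [1101]: F1=1 F2=0 -> F1&~F2 -> 1
  row 14 [1110]: F1=1 F2=0 -> F1&~F2 -> 1
  row 15 [1111]: F1=1 F2=0 -> F1&~F2 -> 1
Full result column, 4 rows per line (u,v fixed per line; w,z runs 00..11 left to right):
  rows 0-3 [u,v=00]: 0101  = hex 5
  rows 4-7 [u,v=01]: 1010  = hex A
  rows 8-11 [u,v=10]: 1111  = hex F
  rows 12-15 [u,v=11]: 1111  = hex F
Counterexample vector (row 0 .. row 15) = 0101101011111111
Output column grouped in 4s = 0101 1010 1111 1111 = 0x5AFF
Convert to decimal digit by digit (value = value*16 + digit):
  5 -> 5
  5*16 + 10 (A) = 90
  90*16 + 15 (F) = 1455
  1455*16 + 15 (F) = 23295
Decimal = 23295

23295


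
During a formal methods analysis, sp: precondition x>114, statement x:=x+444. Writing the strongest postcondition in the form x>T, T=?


Formula: sp(P, x:=E) = exists old_x. (x = E[old_x/x]) AND P[old_x/x] (old_x is the value of x before the assignment; eliminate old_x by solving x = E[old_x/x] for old_x)
Step 1: Precondition P: x>114, i.e. old_x > 114
Step 2: Assignment gives x = old_x + 444, so old_x = x - 444
Step 3: Substitute into P: x - 444 > 114
Step 4: Simplify: x > 114+444 = 558

558


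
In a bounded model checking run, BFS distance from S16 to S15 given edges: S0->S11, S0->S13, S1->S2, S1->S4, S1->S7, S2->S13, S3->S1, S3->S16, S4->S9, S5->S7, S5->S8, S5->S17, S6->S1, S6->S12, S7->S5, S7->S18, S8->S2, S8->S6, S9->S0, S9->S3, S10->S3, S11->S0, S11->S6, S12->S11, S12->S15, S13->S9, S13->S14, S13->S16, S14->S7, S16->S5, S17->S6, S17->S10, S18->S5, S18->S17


BFS layer-by-layer from S16:
  dist 0: {S16}
  dist 1: {S5}
  dist 2: {S7, S8, S17}
  dist 3: {S2, S6, S10, S18}
  dist 4: {S1, S3, S12, S13}
  dist 5: {S4, S9, S11, S14, S15}
  -> S15 reached at distance 5
Shortest path length = 5

5


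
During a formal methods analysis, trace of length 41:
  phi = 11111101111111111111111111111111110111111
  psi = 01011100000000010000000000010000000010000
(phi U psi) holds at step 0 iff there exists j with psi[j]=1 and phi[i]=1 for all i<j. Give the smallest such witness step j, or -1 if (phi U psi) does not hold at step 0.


(phi U psi) at 0: need smallest j with psi[j]=1 and phi[i]=1 for all i in [0,j).
Scan from step 0:
  step 0: phi=1, psi=0 -> continue
  step 1: psi=1 and phi held for [0,1) -> witness found
Witness step = 1

1


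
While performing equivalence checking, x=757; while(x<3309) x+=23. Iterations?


Step 1: x goes from 757 toward 3309 by 23; the body runs while x<3309, so iterations = ceil((bound-start)/step)
Step 2: Distance=2552
Step 3: ceil(2552/23)=111

111


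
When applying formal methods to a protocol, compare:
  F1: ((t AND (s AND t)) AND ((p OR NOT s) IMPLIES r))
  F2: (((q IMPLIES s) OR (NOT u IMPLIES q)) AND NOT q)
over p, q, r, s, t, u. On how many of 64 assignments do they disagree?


F1 = ((t AND (s AND t)) AND ((p OR NOT s) IMPLIES r))
F2 = (((q IMPLIES s) OR (NOT u IMPLIES q)) AND NOT q)
Evaluate both on each of 64 rows (bits = p,q,r,s,t,u):
  row 0 [000000]: F1=0 F2=1 (differ) -> 1
  row 1 [000001]: F1=0 F2=1 (differ) -> 1
  row 2 [000010]: F1=0 F2=1 (differ) -> 1
  row 3 [000011]: F1=0 F2=1 (differ) -> 1
  row 4 [000100]: F1=0 F2=1 (differ) -> 1
  (every remaining row is evaluated the same way; all 64 results are listed next)
Full result column, 8 rows per line (p,q,r fixed per line; s,t,u runs 000..111 left to right):
  rows 0-7 [p,q,r=000]: 11111100  (ones: 6)
  rows 8-15 [p,q,r=001]: 11111100  (ones: 6)
  rows 16-23 [p,q,r=010]: 00000011  (ones: 2)
  rows 24-31 [p,q,r=011]: 00000011  (ones: 2)
  rows 32-39 [p,q,r=100]: 11111111  (ones: 8)
  rows 40-47 [p,q,r=101]: 11111100  (ones: 6)
  rows 48-55 [p,q,r=110]: 00000000  (ones: 0)
  rows 56-63 [p,q,r=111]: 00000011  (ones: 2)
Disagreements = 6+6+2+2+8+6+0+2 = 32

32


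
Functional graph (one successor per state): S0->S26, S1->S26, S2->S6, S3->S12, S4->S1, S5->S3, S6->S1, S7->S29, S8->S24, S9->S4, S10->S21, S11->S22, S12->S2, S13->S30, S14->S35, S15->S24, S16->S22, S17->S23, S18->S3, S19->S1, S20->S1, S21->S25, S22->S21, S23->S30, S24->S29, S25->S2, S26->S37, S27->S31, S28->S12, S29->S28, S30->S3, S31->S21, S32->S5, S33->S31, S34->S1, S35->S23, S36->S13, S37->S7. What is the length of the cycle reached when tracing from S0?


Trace from S0 until a state repeats:
  S0 -> S26 -> S37 -> S7 -> S29 -> S28 -> S12 -> S2 -> S6 -> S1 -> S26
S26 first seen at step 1, revisited at step 10.
Cycle length = 10 - 1 = 9

9


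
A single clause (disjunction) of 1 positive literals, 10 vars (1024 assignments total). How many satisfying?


Step 1: Total=2^10=1024
Step 2: Unsat when all 1 false: 2^9=512
Step 3: Sat=1024-512=512

512


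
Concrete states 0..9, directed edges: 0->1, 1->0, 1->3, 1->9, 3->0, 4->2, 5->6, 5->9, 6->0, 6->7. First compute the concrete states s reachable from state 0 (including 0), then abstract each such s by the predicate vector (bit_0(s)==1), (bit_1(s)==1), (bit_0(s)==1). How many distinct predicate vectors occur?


BFS from 0:
Concrete reachable: {0, 1, 3, 9}
Abstract via predicates (bit_0(s)==1), (bit_1(s)==1), (bit_0(s)==1):
  (0,0,0) <- {0}
  (1,0,1) <- {1, 9}
  (1,1,1) <- {3}
Distinct abstract states = 3

3


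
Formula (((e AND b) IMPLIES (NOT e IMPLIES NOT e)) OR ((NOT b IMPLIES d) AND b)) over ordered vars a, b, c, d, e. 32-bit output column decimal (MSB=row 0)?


Formula: (((e AND b) IMPLIES (NOT e IMPLIES NOT e)) OR ((NOT b IMPLIES d) AND b)) over a, b, c, d, e (32 rows)
Evaluate each row (bits = a,b,c,d,e, MSB first):
  row 0 [00000]: (((0 AND 0) IMPLIES (NOT 0 IMPLIES NOT 0)) OR ((NOT 0 IMPLIES 0) AND 0)) -> 1
  row 1 [00001]: (((1 AND 0) IMPLIES (NOT 1 IMPLIES NOT 1)) OR ((NOT 0 IMPLIES 0) AND 0)) -> 1
  row 2 [00010]: (((0 AND 0) IMPLIES (NOT 0 IMPLIES NOT 0)) OR ((NOT 0 IMPLIES 1) AND 0)) -> 1
  row 3 [00011]: (((1 AND 0) IMPLIES (NOT 1 IMPLIES NOT 1)) OR ((NOT 0 IMPLIES 1) AND 0)) -> 1
  row 4 [00100]: (((0 AND 0) IMPLIES (NOT 0 IMPLIES NOT 0)) OR ((NOT 0 IMPLIES 0) AND 0)) -> 1
  row 5 [00101]: (((1 AND 0) IMPLIES (NOT 1 IMPLIES NOT 1)) OR ((NOT 0 IMPLIES 0) AND 0)) -> 1
  row 6 [00110]: (((0 AND 0) IMPLIES (NOT 0 IMPLIES NOT 0)) OR ((NOT 0 IMPLIES 1) AND 0)) -> 1
  row 7 [00111]: (((1 AND 0) IMPLIES (NOT 1 IMPLIES NOT 1)) OR ((NOT 0 IMPLIES 1) AND 0)) -> 1
  row 8 [01000]: (((0 AND 1) IMPLIES (NOT 0 IMPLIES NOT 0)) OR ((NOT 1 IMPLIES 0) AND 1)) -> 1
  row 9 [01001]: (((1 AND 1) IMPLIES (NOT 1 IMPLIES NOT 1)) OR ((NOT 1 IMPLIES 0) AND 1)) -> 1
  row 10 [01010]: (((0 AND 1) IMPLIES (NOT 0 IMPLIES NOT 0)) OR ((NOT 1 IMPLIES 1) AND 1)) -> 1
  row 11 [01011]: (((1 AND 1) IMPLIES (NOT 1 IMPLIES NOT 1)) OR ((NOT 1 IMPLIES 1) AND 1)) -> 1
  row 12 [01100]: (((0 AND 1) IMPLIES (NOT 0 IMPLIES NOT 0)) OR ((NOT 1 IMPLIES 0) AND 1)) -> 1
  row 13 [01101]: (((1 AND 1) IMPLIES (NOT 1 IMPLIES NOT 1)) OR ((NOT 1 IMPLIES 0) AND 1)) -> 1
  row 14 [01110]: (((0 AND 1) IMPLIES (NOT 0 IMPLIES NOT 0)) OR ((NOT 1 IMPLIES 1) AND 1)) -> 1
  row 15 [01111]: (((1 AND 1) IMPLIES (NOT 1 IMPLIES NOT 1)) OR ((NOT 1 IMPLIES 1) AND 1)) -> 1
  row 16 [10000]: (((0 AND 0) IMPLIES (NOT 0 IMPLIES NOT 0)) OR ((NOT 0 IMPLIES 0) AND 0)) -> 1
  row 17 [10001]: (((1 AND 0) IMPLIES (NOT 1 IMPLIES NOT 1)) OR ((NOT 0 IMPLIES 0) AND 0)) -> 1
  row 18 [10010]: (((0 AND 0) IMPLIES (NOT 0 IMPLIES NOT 0)) OR ((NOT 0 IMPLIES 1) AND 0)) -> 1
  row 19 [10011]: (((1 AND 0) IMPLIES (NOT 1 IMPLIES NOT 1)) OR ((NOT 0 IMPLIES 1) AND 0)) -> 1
  row 20 [10100]: (((0 AND 0) IMPLIES (NOT 0 IMPLIES NOT 0)) OR ((NOT 0 IMPLIES 0) AND 0)) -> 1
  row 21 [10101]: (((1 AND 0) IMPLIES (NOT 1 IMPLIES NOT 1)) OR ((NOT 0 IMPLIES 0) AND 0)) -> 1
  row 22 [10110]: (((0 AND 0) IMPLIES (NOT 0 IMPLIES NOT 0)) OR ((NOT 0 IMPLIES 1) AND 0)) -> 1
  row 23 [10111]: (((1 AND 0) IMPLIES (NOT 1 IMPLIES NOT 1)) OR ((NOT 0 IMPLIES 1) AND 0)) -> 1
  row 24 [11000]: (((0 AND 1) IMPLIES (NOT 0 IMPLIES NOT 0)) OR ((NOT 1 IMPLIES 0) AND 1)) -> 1
  row 25 [11001]: (((1 AND 1) IMPLIES (NOT 1 IMPLIES NOT 1)) OR ((NOT 1 IMPLIES 0) AND 1)) -> 1
  row 26 [11010]: (((0 AND 1) IMPLIES (NOT 0 IMPLIES NOT 0)) OR ((NOT 1 IMPLIES 1) AND 1)) -> 1
  row 27 [11011]: (((1 AND 1) IMPLIES (NOT 1 IMPLIES NOT 1)) OR ((NOT 1 IMPLIES 1) AND 1)) -> 1
  row 28 [11100]: (((0 AND 1) IMPLIES (NOT 0 IMPLIES NOT 0)) OR ((NOT 1 IMPLIES 0) AND 1)) -> 1
  row 29 [11101]: (((1 AND 1) IMPLIES (NOT 1 IMPLIES NOT 1)) OR ((NOT 1 IMPLIES 0) AND 1)) -> 1
  row 30 [11110]: (((0 AND 1) IMPLIES (NOT 0 IMPLIES NOT 0)) OR ((NOT 1 IMPLIES 1) AND 1)) -> 1
  row 31 [11111]: (((1 AND 1) IMPLIES (NOT 1 IMPLIES NOT 1)) OR ((NOT 1 IMPLIES 1) AND 1)) -> 1
Full result column, 4 rows per line (a,b,c fixed per line; d,e runs 00..11 left to right):
  rows 0-3 [a,b,c=000]: 1111  = hex F
  rows 4-7 [a,b,c=001]: 1111  = hex F
  rows 8-11 [a,b,c=010]: 1111  = hex F
  rows 12-15 [a,b,c=011]: 1111  = hex F
  rows 16-19 [a,b,c=100]: 1111  = hex F
  rows 20-23 [a,b,c=101]: 1111  = hex F
  rows 24-27 [a,b,c=110]: 1111  = hex F
  rows 28-31 [a,b,c=111]: 1111  = hex F
Output column (row 0 .. row 31) = 11111111111111111111111111111111
Output column grouped in 4s = 1111 1111 1111 1111 1111 1111 1111 1111 = 0xFFFFFFFF
Convert to decimal digit by digit (value = value*16 + digit):
  F -> 15
  15*16 + 15 (F) = 255
  255*16 + 15 (F) = 4095
  4095*16 + 15 (F) = 65535
  65535*16 + 15 (F) = 1048575
  1048575*16 + 15 (F) = 16777215
  16777215*16 + 15 (F) = 268435455
  268435455*16 + 15 (F) = 4294967295
Decimal = 4294967295

4294967295


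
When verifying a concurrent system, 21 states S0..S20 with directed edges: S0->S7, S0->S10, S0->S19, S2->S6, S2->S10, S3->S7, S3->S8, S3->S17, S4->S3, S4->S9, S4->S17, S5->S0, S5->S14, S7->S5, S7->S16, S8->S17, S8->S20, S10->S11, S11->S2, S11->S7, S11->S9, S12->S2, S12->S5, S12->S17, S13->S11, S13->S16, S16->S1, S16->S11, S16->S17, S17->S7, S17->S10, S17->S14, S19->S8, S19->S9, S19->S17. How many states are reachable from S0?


BFS from S0:
  layer 0: {S0}
  layer 1: {S7, S10, S19}
  layer 2: {S5, S8, S9, S11, S16, S17}
  layer 3: {S1, S2, S14, S20}
  layer 4: {S6}
Reachable set: {S0, S1, S2, S5, S6, S7, S8, S9, S10, S11, S14, S16, S17, S19, S20}
Count = 15

15


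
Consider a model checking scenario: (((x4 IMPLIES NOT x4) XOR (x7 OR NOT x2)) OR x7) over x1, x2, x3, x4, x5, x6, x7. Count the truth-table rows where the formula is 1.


Formula: (((x4 IMPLIES NOT x4) XOR (x7 OR NOT x2)) OR x7) over 7 vars (128 rows)
Evaluate each row (x1, x2, x3, x4, x5, x6, x7 as bits, MSB first):
  row 0 [0000000]: (((0 IMPLIES NOT 0) XOR (0 OR NOT 0)) OR 0) -> 0
  row 1 [0000001]: (((0 IMPLIES NOT 0) XOR (1 OR NOT 0)) OR 1) -> 1
  row 2 [0000010]: (((0 IMPLIES NOT 0) XOR (0 OR NOT 0)) OR 0) -> 0
  row 3 [0000011]: (((0 IMPLIES NOT 0) XOR (1 OR NOT 0)) OR 1) -> 1
  row 4 [0000100]: (((0 IMPLIES NOT 0) XOR (0 OR NOT 0)) OR 0) -> 0
  (every remaining row is evaluated the same way; all 128 results are listed next)
Full result column, 8 rows per line (x1,x2,x3,x4 fixed per line; x5,x6,x7 runs 000..111 left to right):
  rows 0-7 [x1,x2,x3,x4=0000]: 01010101  (ones: 4)
  rows 8-15 [x1,x2,x3,x4=0001]: 11111111  (ones: 8)
  rows 16-23 [x1,x2,x3,x4=0010]: 01010101  (ones: 4)
  rows 24-31 [x1,x2,x3,x4=0011]: 11111111  (ones: 8)
  rows 32-39 [x1,x2,x3,x4=0100]: 11111111  (ones: 8)
  rows 40-47 [x1,x2,x3,x4=0101]: 01010101  (ones: 4)
  rows 48-55 [x1,x2,x3,x4=0110]: 11111111  (ones: 8)
  rows 56-63 [x1,x2,x3,x4=0111]: 01010101  (ones: 4)
  rows 64-71 [x1,x2,x3,x4=1000]: 01010101  (ones: 4)
  rows 72-79 [x1,x2,x3,x4=1001]: 11111111  (ones: 8)
  rows 80-87 [x1,x2,x3,x4=1010]: 01010101  (ones: 4)
  rows 88-95 [x1,x2,x3,x4=1011]: 11111111  (ones: 8)
  rows 96-103 [x1,x2,x3,x4=1100]: 11111111  (ones: 8)
  rows 104-111 [x1,x2,x3,x4=1101]: 01010101  (ones: 4)
  rows 112-119 [x1,x2,x3,x4=1110]: 11111111  (ones: 8)
  rows 120-127 [x1,x2,x3,x4=1111]: 01010101  (ones: 4)
Count of 1-rows = 4+8+4+8+8+4+8+4+4+8+4+8+8+4+8+4 = 96

96


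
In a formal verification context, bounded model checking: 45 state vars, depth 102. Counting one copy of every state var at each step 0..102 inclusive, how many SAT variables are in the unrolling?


BMC unrolls to depth k, creating one copy of each state var for steps 0..k.
Step count = 102 + 1 = 103 (steps 0 through 102)
Vars per step = 45
Total = 45 * 103 = 4635

4635


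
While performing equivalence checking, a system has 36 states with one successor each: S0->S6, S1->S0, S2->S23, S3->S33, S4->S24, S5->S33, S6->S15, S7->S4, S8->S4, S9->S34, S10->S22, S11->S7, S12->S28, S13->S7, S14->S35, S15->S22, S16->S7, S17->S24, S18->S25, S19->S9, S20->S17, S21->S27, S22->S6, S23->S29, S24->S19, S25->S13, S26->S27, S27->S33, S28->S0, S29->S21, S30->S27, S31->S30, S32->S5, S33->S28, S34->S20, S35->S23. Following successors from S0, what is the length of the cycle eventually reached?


Trace from S0 until a state repeats:
  S0 -> S6 -> S15 -> S22 -> S6
S6 first seen at step 1, revisited at step 4.
Cycle length = 4 - 1 = 3

3


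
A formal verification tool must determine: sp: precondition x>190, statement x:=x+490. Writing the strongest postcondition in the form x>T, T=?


Formula: sp(P, x:=E) = exists old_x. (x = E[old_x/x]) AND P[old_x/x] (old_x is the value of x before the assignment; eliminate old_x by solving x = E[old_x/x] for old_x)
Step 1: Precondition P: x>190, i.e. old_x > 190
Step 2: Assignment gives x = old_x + 490, so old_x = x - 490
Step 3: Substitute into P: x - 490 > 190
Step 4: Simplify: x > 190+490 = 680

680


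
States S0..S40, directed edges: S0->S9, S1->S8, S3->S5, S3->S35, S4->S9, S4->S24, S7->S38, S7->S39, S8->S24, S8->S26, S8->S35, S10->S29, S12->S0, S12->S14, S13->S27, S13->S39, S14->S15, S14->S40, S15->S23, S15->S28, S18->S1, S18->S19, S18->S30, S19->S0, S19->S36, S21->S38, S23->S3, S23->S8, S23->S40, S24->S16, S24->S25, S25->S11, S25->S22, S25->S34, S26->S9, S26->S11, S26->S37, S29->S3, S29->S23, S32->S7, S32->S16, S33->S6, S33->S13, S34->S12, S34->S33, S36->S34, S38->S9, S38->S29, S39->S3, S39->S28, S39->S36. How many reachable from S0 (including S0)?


BFS from S0:
  layer 0: {S0}
  layer 1: {S9}
Reachable set: {S0, S9}
Count = 2

2
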